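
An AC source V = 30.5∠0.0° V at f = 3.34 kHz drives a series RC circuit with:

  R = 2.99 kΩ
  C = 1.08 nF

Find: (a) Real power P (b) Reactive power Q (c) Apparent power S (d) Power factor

Step 1 — Angular frequency: ω = 2π·f = 2π·3340 = 2.099e+04 rad/s.
Step 2 — Component impedances:
  R: Z = R = 2990 Ω
  C: Z = 1/(jωC) = -j/(ω·C) = 0 - j4.412e+04 Ω
Step 3 — Series combination: Z_total = R + C = 2990 - j4.412e+04 Ω = 4.422e+04∠-86.1° Ω.
Step 4 — Source phasor: V = 30.5∠0.0° V = 30.5 V.
Step 5 — Current: I = V / Z = 4.663e-05 + j0.0006881 A = 0.0006897∠86.1° A.
Step 6 — Complex power: S = V·I* = 0.001422 - j0.02099 VA.
Step 7 — Real power: P = Re(S) = 0.001422 W.
Step 8 — Reactive power: Q = Im(S) = -0.02099 VAR.
Step 9 — Apparent power: |S| = 0.02104 VA.
Step 10 — Power factor: PF = P/|S| = 0.06761 (leading).

(a) P = 0.001422 W  (b) Q = -0.02099 VAR  (c) S = 0.02104 VA  (d) PF = 0.06761 (leading)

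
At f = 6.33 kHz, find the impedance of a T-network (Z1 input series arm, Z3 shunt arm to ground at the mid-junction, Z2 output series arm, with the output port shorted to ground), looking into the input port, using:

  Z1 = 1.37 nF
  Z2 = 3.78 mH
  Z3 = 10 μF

Step 1 — Angular frequency: ω = 2π·f = 2π·6330 = 3.977e+04 rad/s.
Step 2 — Component impedances:
  Z1: Z = 1/(jωC) = -j/(ω·C) = 0 - j1.835e+04 Ω
  Z2: Z = jωL = j·3.977e+04·0.00378 = 0 + j150.3 Ω
  Z3: Z = 1/(jωC) = -j/(ω·C) = 0 - j2.514 Ω
Step 3 — With the output port shorted to ground, the output series arm Z2 runs from the junction to ground; the shunt arm Z3 also runs from the junction to ground. They appear in parallel: Z3 || Z2 = 0 - j2.557 Ω.
Step 4 — Series with input arm Z1: Z_in = Z1 + (Z3 || Z2) = 0 - j1.836e+04 Ω = 1.836e+04∠-90.0° Ω.

Z = 0 - j1.836e+04 Ω = 1.836e+04∠-90.0° Ω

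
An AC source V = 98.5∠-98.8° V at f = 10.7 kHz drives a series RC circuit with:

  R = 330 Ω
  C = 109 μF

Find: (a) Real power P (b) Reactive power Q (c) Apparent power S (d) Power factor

Step 1 — Angular frequency: ω = 2π·f = 2π·1.07e+04 = 6.723e+04 rad/s.
Step 2 — Component impedances:
  R: Z = R = 330 Ω
  C: Z = 1/(jωC) = -j/(ω·C) = 0 - j0.1365 Ω
Step 3 — Series combination: Z_total = R + C = 330 - j0.1365 Ω = 330∠-0.0° Ω.
Step 4 — Source phasor: V = 98.5∠-98.8° V = -15.07 - j97.34 V.
Step 5 — Current: I = V / Z = -0.04554 - j0.295 A = 0.2985∠-98.8° A.
Step 6 — Complex power: S = V·I* = 29.4 - j0.01216 VA.
Step 7 — Real power: P = Re(S) = 29.4 W.
Step 8 — Reactive power: Q = Im(S) = -0.01216 VAR.
Step 9 — Apparent power: |S| = 29.4 VA.
Step 10 — Power factor: PF = P/|S| = 1 (leading).

(a) P = 29.4 W  (b) Q = -0.01216 VAR  (c) S = 29.4 VA  (d) PF = 1 (leading)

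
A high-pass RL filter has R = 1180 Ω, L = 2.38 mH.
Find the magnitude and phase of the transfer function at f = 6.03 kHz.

Step 1 — Angular frequency: ω = 2π·6030 = 3.789e+04 rad/s.
Step 2 — Transfer function: H(jω) = jωL/(R + jωL).
Step 3 — Numerator jωL = j·90.17; denominator R + jωL = 1180 + j90.17.
Step 4 — H = 0.005806 + j0.07597.
Step 5 — Magnitude: |H| = 0.0762 (-22.4 dB); phase: φ = 85.6°.

|H| = 0.0762 (-22.4 dB), φ = 85.6°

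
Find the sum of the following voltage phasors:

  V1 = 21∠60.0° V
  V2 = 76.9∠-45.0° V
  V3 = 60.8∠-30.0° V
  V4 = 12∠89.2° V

Step 1 — Convert each phasor to rectangular form:
  V1 = 21·(cos(60.0°) + j·sin(60.0°)) = 10.5 + j18.19 V
  V2 = 76.9·(cos(-45.0°) + j·sin(-45.0°)) = 54.38 - j54.38 V
  V3 = 60.8·(cos(-30.0°) + j·sin(-30.0°)) = 52.65 - j30.4 V
  V4 = 12·(cos(89.2°) + j·sin(89.2°)) = 0.1675 + j12 V
Step 2 — Sum components: V_total = 117.7 - j54.59 V.
Step 3 — Convert to polar: |V_total| = 129.7 V, ∠V_total = -24.9°.

V_total = 129.7∠-24.9° V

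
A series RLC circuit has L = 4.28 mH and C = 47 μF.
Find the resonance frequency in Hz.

Step 1 — Resonance condition Im(Z)=0 gives ω₀ = 1/√(LC).
Step 2 — ω₀ = 1/√(0.00428·4.7e-05) = 2230 rad/s.
Step 3 — f₀ = ω₀/(2π) = 354.9 Hz.

f₀ = 354.9 Hz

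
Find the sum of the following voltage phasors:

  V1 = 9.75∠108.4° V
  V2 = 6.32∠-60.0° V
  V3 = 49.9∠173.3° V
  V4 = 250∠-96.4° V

Step 1 — Convert each phasor to rectangular form:
  V1 = 9.75·(cos(108.4°) + j·sin(108.4°)) = -3.078 + j9.252 V
  V2 = 6.32·(cos(-60.0°) + j·sin(-60.0°)) = 3.16 - j5.473 V
  V3 = 49.9·(cos(173.3°) + j·sin(173.3°)) = -49.56 + j5.822 V
  V4 = 250·(cos(-96.4°) + j·sin(-96.4°)) = -27.87 - j248.4 V
Step 2 — Sum components: V_total = -77.34 - j238.8 V.
Step 3 — Convert to polar: |V_total| = 251.1 V, ∠V_total = -107.9°.

V_total = 251.1∠-107.9° V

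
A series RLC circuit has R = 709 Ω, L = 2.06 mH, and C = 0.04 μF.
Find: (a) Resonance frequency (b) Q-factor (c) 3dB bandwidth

Step 1 — Resonance: ω₀ = 1/√(LC) = 1/√(0.00206·4e-08) = 1.102e+05 rad/s.
Step 2 — f₀ = ω₀/(2π) = 1.753e+04 Hz.
Step 3 — Series Q: Q = ω₀L/R = 1.102e+05·0.00206/709 = 0.3201.
Step 4 — Bandwidth: Δω = ω₀/Q = 3.442e+05 rad/s; BW = Δω/(2π) = 5.478e+04 Hz.

(a) f₀ = 1.753e+04 Hz  (b) Q = 0.3201  (c) BW = 5.478e+04 Hz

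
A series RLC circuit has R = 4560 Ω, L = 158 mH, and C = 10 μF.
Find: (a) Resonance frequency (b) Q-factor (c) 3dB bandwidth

Step 1 — Resonance condition Im(Z)=0 gives ω₀ = 1/√(LC).
Step 2 — ω₀ = 1/√(0.158·1e-05) = 795.6 rad/s.
Step 3 — f₀ = ω₀/(2π) = 126.6 Hz.
Step 4 — Series Q: Q = ω₀L/R = 795.6·0.158/4560 = 0.02757.
Step 5 — 3dB bandwidth: Δω = ω₀/Q = 2.886e+04 rad/s; BW = Δω/(2π) = 4593 Hz.

(a) f₀ = 126.6 Hz  (b) Q = 0.02757  (c) BW = 4593 Hz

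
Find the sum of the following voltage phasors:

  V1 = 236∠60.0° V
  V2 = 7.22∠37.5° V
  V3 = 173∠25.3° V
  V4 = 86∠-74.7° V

Step 1 — Convert each phasor to rectangular form:
  V1 = 236·(cos(60.0°) + j·sin(60.0°)) = 118 + j204.4 V
  V2 = 7.22·(cos(37.5°) + j·sin(37.5°)) = 5.728 + j4.395 V
  V3 = 173·(cos(25.3°) + j·sin(25.3°)) = 156.4 + j73.93 V
  V4 = 86·(cos(-74.7°) + j·sin(-74.7°)) = 22.69 - j82.95 V
Step 2 — Sum components: V_total = 302.8 + j199.8 V.
Step 3 — Convert to polar: |V_total| = 362.8 V, ∠V_total = 33.4°.

V_total = 362.8∠33.4° V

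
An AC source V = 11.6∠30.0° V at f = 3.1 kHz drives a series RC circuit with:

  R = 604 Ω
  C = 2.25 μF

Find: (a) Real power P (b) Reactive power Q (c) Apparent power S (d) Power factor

Step 1 — Angular frequency: ω = 2π·f = 2π·3100 = 1.948e+04 rad/s.
Step 2 — Component impedances:
  R: Z = R = 604 Ω
  C: Z = 1/(jωC) = -j/(ω·C) = 0 - j22.82 Ω
Step 3 — Series combination: Z_total = R + C = 604 - j22.82 Ω = 604.4∠-2.2° Ω.
Step 4 — Source phasor: V = 11.6∠30.0° V = 10.05 + j5.8 V.
Step 5 — Current: I = V / Z = 0.01625 + j0.01022 A = 0.01919∠32.2° A.
Step 6 — Complex power: S = V·I* = 0.2225 - j0.008404 VA.
Step 7 — Real power: P = Re(S) = 0.2225 W.
Step 8 — Reactive power: Q = Im(S) = -0.008404 VAR.
Step 9 — Apparent power: |S| = 0.2226 VA.
Step 10 — Power factor: PF = P/|S| = 0.9993 (leading).

(a) P = 0.2225 W  (b) Q = -0.008404 VAR  (c) S = 0.2226 VA  (d) PF = 0.9993 (leading)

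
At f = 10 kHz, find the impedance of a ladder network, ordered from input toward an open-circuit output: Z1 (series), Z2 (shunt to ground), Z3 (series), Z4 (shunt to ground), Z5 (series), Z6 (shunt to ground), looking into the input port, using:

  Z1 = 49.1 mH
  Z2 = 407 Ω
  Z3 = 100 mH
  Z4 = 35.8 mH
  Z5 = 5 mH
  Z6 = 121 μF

Step 1 — Angular frequency: ω = 2π·f = 2π·1e+04 = 6.283e+04 rad/s.
Step 2 — Component impedances:
  Z1: Z = jωL = j·6.283e+04·0.0491 = 0 + j3085 Ω
  Z2: Z = R = 407 Ω
  Z3: Z = jωL = j·6.283e+04·0.1 = 0 + j6283 Ω
  Z4: Z = jωL = j·6.283e+04·0.0358 = 0 + j2249 Ω
  Z5: Z = jωL = j·6.283e+04·0.005 = 0 + j314.2 Ω
  Z6: Z = 1/(jωC) = -j/(ω·C) = 0 - j0.1315 Ω
Step 3 — Ladder network (open output): work backward from the far end, alternating series and parallel combinations. Z_in = 405.4 + j3110 Ω = 3137∠82.6° Ω.

Z = 405.4 + j3110 Ω = 3137∠82.6° Ω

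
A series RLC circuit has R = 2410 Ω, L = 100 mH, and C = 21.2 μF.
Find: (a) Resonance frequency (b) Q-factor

Step 1 — Resonance condition Im(Z)=0 gives ω₀ = 1/√(LC).
Step 2 — ω₀ = 1/√(0.1·2.12e-05) = 686.8 rad/s.
Step 3 — f₀ = ω₀/(2π) = 109.3 Hz.
Step 4 — Series Q: Q = ω₀L/R = 686.8·0.1/2410 = 0.0285.

(a) f₀ = 109.3 Hz  (b) Q = 0.0285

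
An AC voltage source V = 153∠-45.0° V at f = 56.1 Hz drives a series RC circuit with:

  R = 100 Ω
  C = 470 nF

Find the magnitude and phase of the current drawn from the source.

Step 1 — Angular frequency: ω = 2π·f = 2π·56.1 = 352.5 rad/s.
Step 2 — Component impedances:
  R: Z = R = 100 Ω
  C: Z = 1/(jωC) = -j/(ω·C) = 0 - j6036 Ω
Step 3 — Series combination: Z_total = R + C = 100 - j6036 Ω = 6037∠-89.1° Ω.
Step 4 — Source phasor: V = 153∠-45.0° V = 108.2 - j108.2 V.
Step 5 — Ohm's law: I = V / Z_total = (108.2 - j108.2) / (100 - j6036) = 0.01822 + j0.01762 A.
Step 6 — Convert to polar: |I| = 0.02534 A, ∠I = 44.1°.

I = 0.02534∠44.1° A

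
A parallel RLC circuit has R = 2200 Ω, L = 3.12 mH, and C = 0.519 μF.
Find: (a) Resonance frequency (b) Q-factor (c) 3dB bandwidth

Step 1 — Resonance: ω₀ = 1/√(LC) = 1/√(0.00312·5.19e-07) = 2.485e+04 rad/s.
Step 2 — f₀ = ω₀/(2π) = 3955 Hz.
Step 3 — Parallel Q: Q = R/(ω₀L) = 2200/(2.485e+04·0.00312) = 28.37.
Step 4 — Bandwidth: Δω = ω₀/Q = 875.8 rad/s; BW = Δω/(2π) = 139.4 Hz.

(a) f₀ = 3955 Hz  (b) Q = 28.37  (c) BW = 139.4 Hz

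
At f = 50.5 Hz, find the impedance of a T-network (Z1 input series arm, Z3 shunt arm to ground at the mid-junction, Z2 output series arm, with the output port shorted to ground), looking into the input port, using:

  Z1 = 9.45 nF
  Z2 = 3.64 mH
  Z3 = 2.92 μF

Step 1 — Angular frequency: ω = 2π·f = 2π·50.5 = 317.3 rad/s.
Step 2 — Component impedances:
  Z1: Z = 1/(jωC) = -j/(ω·C) = 0 - j3.335e+05 Ω
  Z2: Z = jωL = j·317.3·0.00364 = 0 + j1.155 Ω
  Z3: Z = 1/(jωC) = -j/(ω·C) = 0 - j1079 Ω
Step 3 — With the output port shorted to ground, the output series arm Z2 runs from the junction to ground; the shunt arm Z3 also runs from the junction to ground. They appear in parallel: Z3 || Z2 = 0 + j1.156 Ω.
Step 4 — Series with input arm Z1: Z_in = Z1 + (Z3 || Z2) = 0 - j3.335e+05 Ω = 3.335e+05∠-90.0° Ω.

Z = 0 - j3.335e+05 Ω = 3.335e+05∠-90.0° Ω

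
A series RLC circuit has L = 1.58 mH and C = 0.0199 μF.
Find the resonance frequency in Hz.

Step 1 — Resonance condition Im(Z)=0 gives ω₀ = 1/√(LC).
Step 2 — ω₀ = 1/√(0.00158·1.99e-08) = 1.783e+05 rad/s.
Step 3 — f₀ = ω₀/(2π) = 2.838e+04 Hz.

f₀ = 2.838e+04 Hz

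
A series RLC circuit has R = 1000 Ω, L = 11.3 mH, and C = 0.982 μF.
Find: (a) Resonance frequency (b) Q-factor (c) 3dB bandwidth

Step 1 — Resonance condition Im(Z)=0 gives ω₀ = 1/√(LC).
Step 2 — ω₀ = 1/√(0.0113·9.82e-07) = 9493 rad/s.
Step 3 — f₀ = ω₀/(2π) = 1511 Hz.
Step 4 — Series Q: Q = ω₀L/R = 9493·0.0113/1000 = 0.1073.
Step 5 — 3dB bandwidth: Δω = ω₀/Q = 8.85e+04 rad/s; BW = Δω/(2π) = 1.408e+04 Hz.

(a) f₀ = 1511 Hz  (b) Q = 0.1073  (c) BW = 1.408e+04 Hz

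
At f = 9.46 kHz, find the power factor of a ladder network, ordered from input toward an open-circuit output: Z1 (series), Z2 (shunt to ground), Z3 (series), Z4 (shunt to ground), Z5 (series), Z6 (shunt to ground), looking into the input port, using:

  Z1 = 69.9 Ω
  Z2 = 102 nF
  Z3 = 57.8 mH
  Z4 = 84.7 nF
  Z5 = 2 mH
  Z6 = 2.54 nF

Step 1 — Angular frequency: ω = 2π·f = 2π·9460 = 5.944e+04 rad/s.
Step 2 — Component impedances:
  Z1: Z = R = 69.9 Ω
  Z2: Z = 1/(jωC) = -j/(ω·C) = 0 - j164.9 Ω
  Z3: Z = jωL = j·5.944e+04·0.0578 = 0 + j3436 Ω
  Z4: Z = 1/(jωC) = -j/(ω·C) = 0 - j198.6 Ω
  Z5: Z = jωL = j·5.944e+04·0.002 = 0 + j118.9 Ω
  Z6: Z = 1/(jωC) = -j/(ω·C) = 0 - j6624 Ω
Step 3 — Ladder network (open output): work backward from the far end, alternating series and parallel combinations. Z_in = 69.9 - j173.8 Ω = 187.3∠-68.1° Ω.
Step 4 — Power factor: PF = cos(φ) = Re(Z)/|Z| = 69.9/187.3 = 0.3732.
Step 5 — Type: Im(Z) = -173.8 ⇒ leading (phase φ = -68.1°).

PF = 0.3732 (leading, φ = -68.1°)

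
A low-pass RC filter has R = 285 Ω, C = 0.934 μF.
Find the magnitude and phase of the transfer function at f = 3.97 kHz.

Step 1 — Angular frequency: ω = 2π·3970 = 2.494e+04 rad/s.
Step 2 — Transfer function: H(jω) = 1/(1 + jωRC).
Step 3 — Denominator: 1 + jωRC = 1 + j·2.494e+04·285·9.34e-07 = 1 + j6.64.
Step 4 — H = 0.02218 - j0.1473.
Step 5 — Magnitude: |H| = 0.1489 (-16.5 dB); phase: φ = -81.4°.

|H| = 0.1489 (-16.5 dB), φ = -81.4°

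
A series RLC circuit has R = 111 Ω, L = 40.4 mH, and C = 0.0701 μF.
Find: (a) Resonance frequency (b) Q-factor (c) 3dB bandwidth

Step 1 — Resonance: ω₀ = 1/√(LC) = 1/√(0.0404·7.01e-08) = 1.879e+04 rad/s.
Step 2 — f₀ = ω₀/(2π) = 2991 Hz.
Step 3 — Series Q: Q = ω₀L/R = 1.879e+04·0.0404/111 = 6.839.
Step 4 — Bandwidth: Δω = ω₀/Q = 2748 rad/s; BW = Δω/(2π) = 437.3 Hz.

(a) f₀ = 2991 Hz  (b) Q = 6.839  (c) BW = 437.3 Hz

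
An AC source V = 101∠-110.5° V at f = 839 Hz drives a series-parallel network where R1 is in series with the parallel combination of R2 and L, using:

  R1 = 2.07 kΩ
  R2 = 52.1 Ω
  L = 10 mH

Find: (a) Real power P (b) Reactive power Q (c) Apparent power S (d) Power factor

Step 1 — Angular frequency: ω = 2π·f = 2π·839 = 5272 rad/s.
Step 2 — Component impedances:
  R1: Z = R = 2070 Ω
  R2: Z = R = 52.1 Ω
  L: Z = jωL = j·5272·0.01 = 0 + j52.72 Ω
Step 3 — Parallel branch: R2 || L = 1/(1/R2 + 1/L) = 26.36 + j26.05 Ω.
Step 4 — Series with R1: Z_total = R1 + (R2 || L) = 2096 + j26.05 Ω = 2097∠0.7° Ω.
Step 5 — Source phasor: V = 101∠-110.5° V = -35.37 - j94.6 V.
Step 6 — Current: I = V / Z = -0.01743 - j0.04491 A = 0.04818∠-111.2° A.
Step 7 — Complex power: S = V·I* = 4.865 + j0.06045 VA.
Step 8 — Real power: P = Re(S) = 4.865 W.
Step 9 — Reactive power: Q = Im(S) = 0.06045 VAR.
Step 10 — Apparent power: |S| = 4.866 VA.
Step 11 — Power factor: PF = P/|S| = 0.9999 (lagging).

(a) P = 4.865 W  (b) Q = 0.06045 VAR  (c) S = 4.866 VA  (d) PF = 0.9999 (lagging)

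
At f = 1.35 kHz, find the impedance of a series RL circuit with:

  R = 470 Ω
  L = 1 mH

Step 1 — Angular frequency: ω = 2π·f = 2π·1350 = 8482 rad/s.
Step 2 — Component impedances:
  R: Z = R = 470 Ω
  L: Z = jωL = j·8482·0.001 = 0 + j8.482 Ω
Step 3 — Series combination: Z_total = R + L = 470 + j8.482 Ω = 470.1∠1.0° Ω.

Z = 470 + j8.482 Ω = 470.1∠1.0° Ω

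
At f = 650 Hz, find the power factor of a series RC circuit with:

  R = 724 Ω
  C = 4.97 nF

Step 1 — Angular frequency: ω = 2π·f = 2π·650 = 4084 rad/s.
Step 2 — Component impedances:
  R: Z = R = 724 Ω
  C: Z = 1/(jωC) = -j/(ω·C) = 0 - j4.927e+04 Ω
Step 3 — Series combination: Z_total = R + C = 724 - j4.927e+04 Ω = 4.927e+04∠-89.2° Ω.
Step 4 — Power factor: PF = cos(φ) = Re(Z)/|Z| = 724/4.927e+04 = 0.01469.
Step 5 — Type: Im(Z) = -4.927e+04 ⇒ leading (phase φ = -89.2°).

PF = 0.01469 (leading, φ = -89.2°)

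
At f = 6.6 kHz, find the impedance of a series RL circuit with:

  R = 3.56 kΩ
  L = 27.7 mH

Step 1 — Angular frequency: ω = 2π·f = 2π·6600 = 4.147e+04 rad/s.
Step 2 — Component impedances:
  R: Z = R = 3560 Ω
  L: Z = jωL = j·4.147e+04·0.0277 = 0 + j1149 Ω
Step 3 — Series combination: Z_total = R + L = 3560 + j1149 Ω = 3741∠17.9° Ω.

Z = 3560 + j1149 Ω = 3741∠17.9° Ω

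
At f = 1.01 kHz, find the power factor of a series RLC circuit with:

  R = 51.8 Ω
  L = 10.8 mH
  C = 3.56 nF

Step 1 — Angular frequency: ω = 2π·f = 2π·1010 = 6346 rad/s.
Step 2 — Component impedances:
  R: Z = R = 51.8 Ω
  L: Z = jωL = j·6346·0.0108 = 0 + j68.54 Ω
  C: Z = 1/(jωC) = -j/(ω·C) = 0 - j4.426e+04 Ω
Step 3 — Series combination: Z_total = R + L + C = 51.8 - j4.42e+04 Ω = 4.42e+04∠-89.9° Ω.
Step 4 — Power factor: PF = cos(φ) = Re(Z)/|Z| = 51.8/4.42e+04 = 0.001172.
Step 5 — Type: Im(Z) = -4.42e+04 ⇒ leading (phase φ = -89.9°).

PF = 0.001172 (leading, φ = -89.9°)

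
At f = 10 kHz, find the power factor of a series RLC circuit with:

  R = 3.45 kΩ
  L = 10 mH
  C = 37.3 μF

Step 1 — Angular frequency: ω = 2π·f = 2π·1e+04 = 6.283e+04 rad/s.
Step 2 — Component impedances:
  R: Z = R = 3450 Ω
  L: Z = jωL = j·6.283e+04·0.01 = 0 + j628.3 Ω
  C: Z = 1/(jωC) = -j/(ω·C) = 0 - j0.4267 Ω
Step 3 — Series combination: Z_total = R + L + C = 3450 + j627.9 Ω = 3507∠10.3° Ω.
Step 4 — Power factor: PF = cos(φ) = Re(Z)/|Z| = 3450/3506.7 = 0.9838.
Step 5 — Type: Im(Z) = 627.9 ⇒ lagging (phase φ = 10.3°).

PF = 0.9838 (lagging, φ = 10.3°)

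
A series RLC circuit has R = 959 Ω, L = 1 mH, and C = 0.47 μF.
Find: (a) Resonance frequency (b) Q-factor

Step 1 — Resonance condition Im(Z)=0 gives ω₀ = 1/√(LC).
Step 2 — ω₀ = 1/√(0.001·4.7e-07) = 4.613e+04 rad/s.
Step 3 — f₀ = ω₀/(2π) = 7341 Hz.
Step 4 — Series Q: Q = ω₀L/R = 4.613e+04·0.001/959 = 0.0481.

(a) f₀ = 7341 Hz  (b) Q = 0.0481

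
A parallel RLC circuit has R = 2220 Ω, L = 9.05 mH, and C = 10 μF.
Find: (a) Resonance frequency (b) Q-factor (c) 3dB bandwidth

Step 1 — Resonance: ω₀ = 1/√(LC) = 1/√(0.00905·1e-05) = 3324 rad/s.
Step 2 — f₀ = ω₀/(2π) = 529 Hz.
Step 3 — Parallel Q: Q = R/(ω₀L) = 2220/(3324·0.00905) = 73.8.
Step 4 — Bandwidth: Δω = ω₀/Q = 45.05 rad/s; BW = Δω/(2π) = 7.169 Hz.

(a) f₀ = 529 Hz  (b) Q = 73.8  (c) BW = 7.169 Hz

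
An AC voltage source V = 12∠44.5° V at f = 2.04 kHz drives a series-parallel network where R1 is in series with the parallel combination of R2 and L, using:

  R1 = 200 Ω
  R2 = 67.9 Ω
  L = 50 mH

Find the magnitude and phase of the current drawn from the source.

Step 1 — Angular frequency: ω = 2π·f = 2π·2040 = 1.282e+04 rad/s.
Step 2 — Component impedances:
  R1: Z = R = 200 Ω
  R2: Z = R = 67.9 Ω
  L: Z = jωL = j·1.282e+04·0.05 = 0 + j640.9 Ω
Step 3 — Parallel branch: R2 || L = 1/(1/R2 + 1/L) = 67.15 + j7.114 Ω.
Step 4 — Series with R1: Z_total = R1 + (R2 || L) = 267.1 + j7.114 Ω = 267.2∠1.5° Ω.
Step 5 — Source phasor: V = 12∠44.5° V = 8.559 + j8.411 V.
Step 6 — Ohm's law: I = V / Z_total = (8.559 + j8.411) / (267.1 + j7.114) = 0.03285 + j0.03061 A.
Step 7 — Convert to polar: |I| = 0.0449 A, ∠I = 43.0°.

I = 0.0449∠43.0° A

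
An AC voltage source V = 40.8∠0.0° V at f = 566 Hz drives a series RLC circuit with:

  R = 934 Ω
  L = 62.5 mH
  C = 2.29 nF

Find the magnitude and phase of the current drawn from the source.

Step 1 — Angular frequency: ω = 2π·f = 2π·566 = 3556 rad/s.
Step 2 — Component impedances:
  R: Z = R = 934 Ω
  L: Z = jωL = j·3556·0.0625 = 0 + j222.3 Ω
  C: Z = 1/(jωC) = -j/(ω·C) = 0 - j1.228e+05 Ω
Step 3 — Series combination: Z_total = R + L + C = 934 - j1.226e+05 Ω = 1.226e+05∠-89.6° Ω.
Step 4 — Source phasor: V = 40.8∠0.0° V = 40.8 V.
Step 5 — Ohm's law: I = V / Z_total = (40.8) / (934 - j1.226e+05) = 2.536e-06 + j0.0003329 A.
Step 6 — Convert to polar: |I| = 0.0003329 A, ∠I = 89.6°.

I = 0.0003329∠89.6° A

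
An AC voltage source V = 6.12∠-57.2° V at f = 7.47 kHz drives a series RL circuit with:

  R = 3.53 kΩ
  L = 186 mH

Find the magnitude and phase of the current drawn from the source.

Step 1 — Angular frequency: ω = 2π·f = 2π·7470 = 4.694e+04 rad/s.
Step 2 — Component impedances:
  R: Z = R = 3530 Ω
  L: Z = jωL = j·4.694e+04·0.186 = 0 + j8730 Ω
Step 3 — Series combination: Z_total = R + L = 3530 + j8730 Ω = 9417∠68.0° Ω.
Step 4 — Source phasor: V = 6.12∠-57.2° V = 3.315 - j5.144 V.
Step 5 — Ohm's law: I = V / Z_total = (3.315 - j5.144) / (3530 + j8730) = -0.0003745 - j0.0005312 A.
Step 6 — Convert to polar: |I| = 0.0006499 A, ∠I = -125.2°.

I = 0.0006499∠-125.2° A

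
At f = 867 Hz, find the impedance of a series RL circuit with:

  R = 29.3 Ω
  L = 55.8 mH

Step 1 — Angular frequency: ω = 2π·f = 2π·867 = 5448 rad/s.
Step 2 — Component impedances:
  R: Z = R = 29.3 Ω
  L: Z = jωL = j·5448·0.0558 = 0 + j304 Ω
Step 3 — Series combination: Z_total = R + L = 29.3 + j304 Ω = 305.4∠84.5° Ω.

Z = 29.3 + j304 Ω = 305.4∠84.5° Ω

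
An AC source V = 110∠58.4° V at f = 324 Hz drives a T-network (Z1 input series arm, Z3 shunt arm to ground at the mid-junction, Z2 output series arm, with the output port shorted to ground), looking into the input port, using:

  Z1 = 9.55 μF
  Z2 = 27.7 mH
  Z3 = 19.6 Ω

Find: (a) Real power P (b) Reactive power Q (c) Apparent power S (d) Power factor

Step 1 — Angular frequency: ω = 2π·f = 2π·324 = 2036 rad/s.
Step 2 — Component impedances:
  Z1: Z = 1/(jωC) = -j/(ω·C) = 0 - j51.44 Ω
  Z2: Z = jωL = j·2036·0.0277 = 0 + j56.39 Ω
  Z3: Z = R = 19.6 Ω
Step 3 — With the output port shorted to ground, the output series arm Z2 runs from the junction to ground; the shunt arm Z3 also runs from the junction to ground. They appear in parallel: Z3 || Z2 = 17.49 + j6.078 Ω.
Step 4 — Series with input arm Z1: Z_in = Z1 + (Z3 || Z2) = 17.49 - j45.36 Ω = 48.61∠-68.9° Ω.
Step 5 — Source phasor: V = 110∠58.4° V = 57.64 + j93.69 V.
Step 6 — Current: I = V / Z = -1.372 + j1.8 A = 2.263∠127.3° A.
Step 7 — Complex power: S = V·I* = 89.54 - j232.2 VA.
Step 8 — Real power: P = Re(S) = 89.54 W.
Step 9 — Reactive power: Q = Im(S) = -232.2 VAR.
Step 10 — Apparent power: |S| = 248.9 VA.
Step 11 — Power factor: PF = P/|S| = 0.3597 (leading).

(a) P = 89.54 W  (b) Q = -232.2 VAR  (c) S = 248.9 VA  (d) PF = 0.3597 (leading)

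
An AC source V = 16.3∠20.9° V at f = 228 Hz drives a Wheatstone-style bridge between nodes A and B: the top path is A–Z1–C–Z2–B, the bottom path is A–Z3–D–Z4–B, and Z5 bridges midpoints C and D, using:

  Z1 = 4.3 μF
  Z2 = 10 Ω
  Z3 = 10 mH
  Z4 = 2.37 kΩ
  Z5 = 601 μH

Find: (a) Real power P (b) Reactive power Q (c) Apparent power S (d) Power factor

Step 1 — Angular frequency: ω = 2π·f = 2π·228 = 1433 rad/s.
Step 2 — Component impedances:
  Z1: Z = 1/(jωC) = -j/(ω·C) = 0 - j162.3 Ω
  Z2: Z = R = 10 Ω
  Z3: Z = jωL = j·1433·0.01 = 0 + j14.33 Ω
  Z4: Z = R = 2370 Ω
  Z5: Z = jωL = j·1433·0.000601 = 0 + j0.861 Ω
Step 3 — Bridge requires nodal analysis (the Z5 bridge couples midpoints C and D, so the two paths cannot be reduced to a simple series/parallel combination). Setting node B to ground and injecting 1 A at node A, the 3-node admittance system at A, C, D solves to V_A = Z_AB = 9.958 + j16.75 Ω = 19.48∠59.3° Ω.
Step 4 — Source phasor: V = 16.3∠20.9° V = 15.23 + j5.815 V.
Step 5 — Current: I = V / Z = 0.656 - j0.5192 A = 0.8366∠-38.4° A.
Step 6 — Complex power: S = V·I* = 6.97 + j11.72 VA.
Step 7 — Real power: P = Re(S) = 6.97 W.
Step 8 — Reactive power: Q = Im(S) = 11.72 VAR.
Step 9 — Apparent power: |S| = 13.64 VA.
Step 10 — Power factor: PF = P/|S| = 0.5111 (lagging).

(a) P = 6.97 W  (b) Q = 11.72 VAR  (c) S = 13.64 VA  (d) PF = 0.5111 (lagging)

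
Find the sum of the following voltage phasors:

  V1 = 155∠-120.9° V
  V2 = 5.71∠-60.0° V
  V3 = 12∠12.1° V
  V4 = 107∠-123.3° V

Step 1 — Convert each phasor to rectangular form:
  V1 = 155·(cos(-120.9°) + j·sin(-120.9°)) = -79.6 - j133 V
  V2 = 5.71·(cos(-60.0°) + j·sin(-60.0°)) = 2.855 - j4.945 V
  V3 = 12·(cos(12.1°) + j·sin(12.1°)) = 11.73 + j2.515 V
  V4 = 107·(cos(-123.3°) + j·sin(-123.3°)) = -58.75 - j89.43 V
Step 2 — Sum components: V_total = -123.8 - j224.9 V.
Step 3 — Convert to polar: |V_total| = 256.7 V, ∠V_total = -118.8°.

V_total = 256.7∠-118.8° V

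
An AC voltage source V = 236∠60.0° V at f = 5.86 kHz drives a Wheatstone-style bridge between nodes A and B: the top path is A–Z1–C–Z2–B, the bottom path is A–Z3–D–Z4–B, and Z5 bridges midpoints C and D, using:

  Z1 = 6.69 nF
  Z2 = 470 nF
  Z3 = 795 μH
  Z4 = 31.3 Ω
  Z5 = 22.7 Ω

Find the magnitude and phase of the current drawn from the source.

Step 1 — Angular frequency: ω = 2π·f = 2π·5860 = 3.682e+04 rad/s.
Step 2 — Component impedances:
  Z1: Z = 1/(jωC) = -j/(ω·C) = 0 - j4060 Ω
  Z2: Z = 1/(jωC) = -j/(ω·C) = 0 - j57.79 Ω
  Z3: Z = jωL = j·3.682e+04·0.000795 = 0 + j29.27 Ω
  Z4: Z = R = 31.3 Ω
  Z5: Z = R = 22.7 Ω
Step 3 — Bridge requires nodal analysis (the Z5 bridge couples midpoints C and D, so the two paths cannot be reduced to a simple series/parallel combination). Setting node B to ground and injecting 1 A at node A, the 3-node admittance system at A, C, D solves to V_A = Z_AB = 22.95 + j20.53 Ω = 30.79∠41.8° Ω.
Step 4 — Source phasor: V = 236∠60.0° V = 118 + j204.4 V.
Step 5 — Ohm's law: I = V / Z_total = (118 + j204.4) / (22.95 + j20.53) = 7.281 + j2.392 A.
Step 6 — Convert to polar: |I| = 7.664 A, ∠I = 18.2°.

I = 7.664∠18.2° A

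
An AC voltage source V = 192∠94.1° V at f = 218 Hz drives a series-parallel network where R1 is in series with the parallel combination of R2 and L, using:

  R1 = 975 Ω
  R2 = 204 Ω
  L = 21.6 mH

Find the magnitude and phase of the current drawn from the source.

Step 1 — Angular frequency: ω = 2π·f = 2π·218 = 1370 rad/s.
Step 2 — Component impedances:
  R1: Z = R = 975 Ω
  R2: Z = R = 204 Ω
  L: Z = jωL = j·1370·0.0216 = 0 + j29.59 Ω
Step 3 — Parallel branch: R2 || L = 1/(1/R2 + 1/L) = 4.203 + j28.98 Ω.
Step 4 — Series with R1: Z_total = R1 + (R2 || L) = 979.2 + j28.98 Ω = 979.6∠1.7° Ω.
Step 5 — Source phasor: V = 192∠94.1° V = -13.73 + j191.5 V.
Step 6 — Ohm's law: I = V / Z_total = (-13.73 + j191.5) / (979.2 + j28.98) = -0.008224 + j0.1958 A.
Step 7 — Convert to polar: |I| = 0.196 A, ∠I = 92.4°.

I = 0.196∠92.4° A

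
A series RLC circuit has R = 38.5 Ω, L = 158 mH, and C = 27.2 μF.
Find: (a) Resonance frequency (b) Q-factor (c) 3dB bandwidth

Step 1 — Resonance: ω₀ = 1/√(LC) = 1/√(0.158·2.72e-05) = 482.4 rad/s.
Step 2 — f₀ = ω₀/(2π) = 76.77 Hz.
Step 3 — Series Q: Q = ω₀L/R = 482.4·0.158/38.5 = 1.98.
Step 4 — Bandwidth: Δω = ω₀/Q = 243.7 rad/s; BW = Δω/(2π) = 38.78 Hz.

(a) f₀ = 76.77 Hz  (b) Q = 1.98  (c) BW = 38.78 Hz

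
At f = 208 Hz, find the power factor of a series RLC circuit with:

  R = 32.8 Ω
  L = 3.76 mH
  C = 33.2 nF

Step 1 — Angular frequency: ω = 2π·f = 2π·208 = 1307 rad/s.
Step 2 — Component impedances:
  R: Z = R = 32.8 Ω
  L: Z = jωL = j·1307·0.00376 = 0 + j4.914 Ω
  C: Z = 1/(jωC) = -j/(ω·C) = 0 - j2.305e+04 Ω
Step 3 — Series combination: Z_total = R + L + C = 32.8 - j2.304e+04 Ω = 2.304e+04∠-89.9° Ω.
Step 4 — Power factor: PF = cos(φ) = Re(Z)/|Z| = 32.8/23042 = 0.001423.
Step 5 — Type: Im(Z) = -2.304e+04 ⇒ leading (phase φ = -89.9°).

PF = 0.001423 (leading, φ = -89.9°)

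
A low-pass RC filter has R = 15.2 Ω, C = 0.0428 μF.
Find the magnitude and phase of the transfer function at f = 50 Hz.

Step 1 — Angular frequency: ω = 2π·50 = 314.2 rad/s.
Step 2 — Transfer function: H(jω) = 1/(1 + jωRC).
Step 3 — Denominator: 1 + jωRC = 1 + j·314.2·15.2·4.28e-08 = 1 + j0.0002044.
Step 4 — H = 1 - j0.0002044.
Step 5 — Magnitude: |H| = 1 (-0.0 dB); phase: φ = -0.0°.

|H| = 1 (-0.0 dB), φ = -0.0°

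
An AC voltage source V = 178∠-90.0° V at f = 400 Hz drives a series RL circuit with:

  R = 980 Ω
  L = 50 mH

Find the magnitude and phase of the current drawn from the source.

Step 1 — Angular frequency: ω = 2π·f = 2π·400 = 2513 rad/s.
Step 2 — Component impedances:
  R: Z = R = 980 Ω
  L: Z = jωL = j·2513·0.05 = 0 + j125.7 Ω
Step 3 — Series combination: Z_total = R + L = 980 + j125.7 Ω = 988∠7.3° Ω.
Step 4 — Source phasor: V = 178∠-90.0° V = 0 - j178 V.
Step 5 — Ohm's law: I = V / Z_total = (0 - j178) / (980 + j125.7) = -0.02291 - j0.1787 A.
Step 6 — Convert to polar: |I| = 0.1802 A, ∠I = -97.3°.

I = 0.1802∠-97.3° A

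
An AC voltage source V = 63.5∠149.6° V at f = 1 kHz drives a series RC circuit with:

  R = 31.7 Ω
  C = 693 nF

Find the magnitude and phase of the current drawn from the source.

Step 1 — Angular frequency: ω = 2π·f = 2π·1000 = 6283 rad/s.
Step 2 — Component impedances:
  R: Z = R = 31.7 Ω
  C: Z = 1/(jωC) = -j/(ω·C) = 0 - j229.7 Ω
Step 3 — Series combination: Z_total = R + C = 31.7 - j229.7 Ω = 231.8∠-82.1° Ω.
Step 4 — Source phasor: V = 63.5∠149.6° V = -54.77 + j32.13 V.
Step 5 — Ohm's law: I = V / Z_total = (-54.77 + j32.13) / (31.7 - j229.7) = -0.1696 - j0.2151 A.
Step 6 — Convert to polar: |I| = 0.2739 A, ∠I = -128.3°.

I = 0.2739∠-128.3° A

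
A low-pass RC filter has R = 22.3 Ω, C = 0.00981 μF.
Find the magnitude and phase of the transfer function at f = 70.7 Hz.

Step 1 — Angular frequency: ω = 2π·70.7 = 444.2 rad/s.
Step 2 — Transfer function: H(jω) = 1/(1 + jωRC).
Step 3 — Denominator: 1 + jωRC = 1 + j·444.2·22.3·9.81e-09 = 1 + j9.718e-05.
Step 4 — H = 1 - j9.718e-05.
Step 5 — Magnitude: |H| = 1 (-0.0 dB); phase: φ = -0.0°.

|H| = 1 (-0.0 dB), φ = -0.0°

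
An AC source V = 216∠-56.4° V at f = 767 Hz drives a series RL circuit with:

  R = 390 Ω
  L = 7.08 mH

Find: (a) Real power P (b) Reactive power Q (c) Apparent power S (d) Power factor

Step 1 — Angular frequency: ω = 2π·f = 2π·767 = 4819 rad/s.
Step 2 — Component impedances:
  R: Z = R = 390 Ω
  L: Z = jωL = j·4819·0.00708 = 0 + j34.12 Ω
Step 3 — Series combination: Z_total = R + L = 390 + j34.12 Ω = 391.5∠5.0° Ω.
Step 4 — Source phasor: V = 216∠-56.4° V = 119.5 - j179.9 V.
Step 5 — Current: I = V / Z = 0.2641 - j0.4844 A = 0.5517∠-61.4° A.
Step 6 — Complex power: S = V·I* = 118.7 + j10.39 VA.
Step 7 — Real power: P = Re(S) = 118.7 W.
Step 8 — Reactive power: Q = Im(S) = 10.39 VAR.
Step 9 — Apparent power: |S| = 119.2 VA.
Step 10 — Power factor: PF = P/|S| = 0.9962 (lagging).

(a) P = 118.7 W  (b) Q = 10.39 VAR  (c) S = 119.2 VA  (d) PF = 0.9962 (lagging)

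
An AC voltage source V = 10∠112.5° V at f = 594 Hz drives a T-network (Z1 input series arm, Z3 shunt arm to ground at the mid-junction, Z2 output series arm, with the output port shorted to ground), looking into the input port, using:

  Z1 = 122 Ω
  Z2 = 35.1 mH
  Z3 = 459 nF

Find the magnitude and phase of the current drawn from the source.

Step 1 — Angular frequency: ω = 2π·f = 2π·594 = 3732 rad/s.
Step 2 — Component impedances:
  Z1: Z = R = 122 Ω
  Z2: Z = jωL = j·3732·0.0351 = 0 + j131 Ω
  Z3: Z = 1/(jωC) = -j/(ω·C) = 0 - j583.7 Ω
Step 3 — With the output port shorted to ground, the output series arm Z2 runs from the junction to ground; the shunt arm Z3 also runs from the junction to ground. They appear in parallel: Z3 || Z2 = 0 + j168.9 Ω.
Step 4 — Series with input arm Z1: Z_in = Z1 + (Z3 || Z2) = 122 + j168.9 Ω = 208.4∠54.2° Ω.
Step 5 — Source phasor: V = 10∠112.5° V = -3.827 + j9.239 V.
Step 6 — Ohm's law: I = V / Z_total = (-3.827 + j9.239) / (122 + j168.9) = 0.02519 + j0.04085 A.
Step 7 — Convert to polar: |I| = 0.04799 A, ∠I = 58.3°.

I = 0.04799∠58.3° A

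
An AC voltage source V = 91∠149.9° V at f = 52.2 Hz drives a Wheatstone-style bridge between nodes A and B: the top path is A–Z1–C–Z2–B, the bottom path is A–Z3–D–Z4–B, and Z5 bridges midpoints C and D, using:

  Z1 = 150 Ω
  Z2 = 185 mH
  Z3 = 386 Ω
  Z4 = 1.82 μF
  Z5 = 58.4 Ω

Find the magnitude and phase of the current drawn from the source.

Step 1 — Angular frequency: ω = 2π·f = 2π·52.2 = 328 rad/s.
Step 2 — Component impedances:
  Z1: Z = R = 150 Ω
  Z2: Z = jωL = j·328·0.185 = 0 + j60.68 Ω
  Z3: Z = R = 386 Ω
  Z4: Z = 1/(jωC) = -j/(ω·C) = 0 - j1675 Ω
  Z5: Z = R = 58.4 Ω
Step 3 — Bridge requires nodal analysis (the Z5 bridge couples midpoints C and D, so the two paths cannot be reduced to a simple series/parallel combination). Setting node B to ground and injecting 1 A at node A, the 3-node admittance system at A, C, D solves to V_A = Z_AB = 113.3 + j62.78 Ω = 129.6∠29.0° Ω.
Step 4 — Source phasor: V = 91∠149.9° V = -78.73 + j45.64 V.
Step 5 — Ohm's law: I = V / Z_total = (-78.73 + j45.64) / (113.3 + j62.78) = -0.3608 + j0.6026 A.
Step 6 — Convert to polar: |I| = 0.7024 A, ∠I = 120.9°.

I = 0.7024∠120.9° A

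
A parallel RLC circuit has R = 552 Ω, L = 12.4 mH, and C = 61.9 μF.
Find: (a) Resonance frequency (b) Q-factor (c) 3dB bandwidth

Step 1 — Resonance: ω₀ = 1/√(LC) = 1/√(0.0124·6.19e-05) = 1141 rad/s.
Step 2 — f₀ = ω₀/(2π) = 181.7 Hz.
Step 3 — Parallel Q: Q = R/(ω₀L) = 552/(1141·0.0124) = 39.
Step 4 — Bandwidth: Δω = ω₀/Q = 29.27 rad/s; BW = Δω/(2π) = 4.658 Hz.

(a) f₀ = 181.7 Hz  (b) Q = 39  (c) BW = 4.658 Hz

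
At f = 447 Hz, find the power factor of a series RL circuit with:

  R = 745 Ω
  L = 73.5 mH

Step 1 — Angular frequency: ω = 2π·f = 2π·447 = 2809 rad/s.
Step 2 — Component impedances:
  R: Z = R = 745 Ω
  L: Z = jωL = j·2809·0.0735 = 0 + j206.4 Ω
Step 3 — Series combination: Z_total = R + L = 745 + j206.4 Ω = 773.1∠15.5° Ω.
Step 4 — Power factor: PF = cos(φ) = Re(Z)/|Z| = 745/773.1 = 0.9637.
Step 5 — Type: Im(Z) = 206.4 ⇒ lagging (phase φ = 15.5°).

PF = 0.9637 (lagging, φ = 15.5°)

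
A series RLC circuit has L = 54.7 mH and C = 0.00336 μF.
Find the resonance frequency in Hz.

Step 1 — Resonance condition Im(Z)=0 gives ω₀ = 1/√(LC).
Step 2 — ω₀ = 1/√(0.0547·3.36e-09) = 7.376e+04 rad/s.
Step 3 — f₀ = ω₀/(2π) = 1.174e+04 Hz.

f₀ = 1.174e+04 Hz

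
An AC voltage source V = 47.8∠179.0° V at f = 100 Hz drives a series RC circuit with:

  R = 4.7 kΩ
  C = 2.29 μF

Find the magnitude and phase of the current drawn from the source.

Step 1 — Angular frequency: ω = 2π·f = 2π·100 = 628.3 rad/s.
Step 2 — Component impedances:
  R: Z = R = 4700 Ω
  C: Z = 1/(jωC) = -j/(ω·C) = 0 - j695 Ω
Step 3 — Series combination: Z_total = R + C = 4700 - j695 Ω = 4751∠-8.4° Ω.
Step 4 — Source phasor: V = 47.8∠179.0° V = -47.79 + j0.8342 V.
Step 5 — Ohm's law: I = V / Z_total = (-47.79 + j0.8342) / (4700 - j695) = -0.009977 - j0.001298 A.
Step 6 — Convert to polar: |I| = 0.01006 A, ∠I = -172.6°.

I = 0.01006∠-172.6° A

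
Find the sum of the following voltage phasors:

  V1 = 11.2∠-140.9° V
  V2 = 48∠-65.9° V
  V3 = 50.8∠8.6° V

Step 1 — Convert each phasor to rectangular form:
  V1 = 11.2·(cos(-140.9°) + j·sin(-140.9°)) = -8.692 - j7.064 V
  V2 = 48·(cos(-65.9°) + j·sin(-65.9°)) = 19.6 - j43.82 V
  V3 = 50.8·(cos(8.6°) + j·sin(8.6°)) = 50.23 + j7.596 V
Step 2 — Sum components: V_total = 61.14 - j43.28 V.
Step 3 — Convert to polar: |V_total| = 74.91 V, ∠V_total = -35.3°.

V_total = 74.91∠-35.3° V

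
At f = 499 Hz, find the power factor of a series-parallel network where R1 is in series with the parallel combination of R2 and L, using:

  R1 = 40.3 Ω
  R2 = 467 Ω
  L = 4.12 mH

Step 1 — Angular frequency: ω = 2π·f = 2π·499 = 3135 rad/s.
Step 2 — Component impedances:
  R1: Z = R = 40.3 Ω
  R2: Z = R = 467 Ω
  L: Z = jωL = j·3135·0.00412 = 0 + j12.92 Ω
Step 3 — Parallel branch: R2 || L = 1/(1/R2 + 1/L) = 0.357 + j12.91 Ω.
Step 4 — Series with R1: Z_total = R1 + (R2 || L) = 40.66 + j12.91 Ω = 42.66∠17.6° Ω.
Step 5 — Power factor: PF = cos(φ) = Re(Z)/|Z| = 40.66/42.66 = 0.9531.
Step 6 — Type: Im(Z) = 12.91 ⇒ lagging (phase φ = 17.6°).

PF = 0.9531 (lagging, φ = 17.6°)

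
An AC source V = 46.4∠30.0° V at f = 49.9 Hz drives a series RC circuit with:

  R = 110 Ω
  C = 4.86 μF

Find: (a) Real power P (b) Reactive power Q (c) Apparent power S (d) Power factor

Step 1 — Angular frequency: ω = 2π·f = 2π·49.9 = 313.5 rad/s.
Step 2 — Component impedances:
  R: Z = R = 110 Ω
  C: Z = 1/(jωC) = -j/(ω·C) = 0 - j656.3 Ω
Step 3 — Series combination: Z_total = R + C = 110 - j656.3 Ω = 665.4∠-80.5° Ω.
Step 4 — Source phasor: V = 46.4∠30.0° V = 40.18 + j23.2 V.
Step 5 — Current: I = V / Z = -0.0244 + j0.06532 A = 0.06973∠110.5° A.
Step 6 — Complex power: S = V·I* = 0.5348 - j3.191 VA.
Step 7 — Real power: P = Re(S) = 0.5348 W.
Step 8 — Reactive power: Q = Im(S) = -3.191 VAR.
Step 9 — Apparent power: |S| = 3.235 VA.
Step 10 — Power factor: PF = P/|S| = 0.1653 (leading).

(a) P = 0.5348 W  (b) Q = -3.191 VAR  (c) S = 3.235 VA  (d) PF = 0.1653 (leading)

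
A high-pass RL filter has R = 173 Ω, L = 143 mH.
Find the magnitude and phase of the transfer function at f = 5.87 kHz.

Step 1 — Angular frequency: ω = 2π·5870 = 3.688e+04 rad/s.
Step 2 — Transfer function: H(jω) = jωL/(R + jωL).
Step 3 — Numerator jωL = j·5274; denominator R + jωL = 173 + j5274.
Step 4 — H = 0.9989 + j0.03277.
Step 5 — Magnitude: |H| = 0.9995 (-0.0 dB); phase: φ = 1.9°.

|H| = 0.9995 (-0.0 dB), φ = 1.9°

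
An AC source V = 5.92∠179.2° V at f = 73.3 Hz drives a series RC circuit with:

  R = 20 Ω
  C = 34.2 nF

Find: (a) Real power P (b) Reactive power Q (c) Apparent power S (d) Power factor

Step 1 — Angular frequency: ω = 2π·f = 2π·73.3 = 460.6 rad/s.
Step 2 — Component impedances:
  R: Z = R = 20 Ω
  C: Z = 1/(jωC) = -j/(ω·C) = 0 - j6.349e+04 Ω
Step 3 — Series combination: Z_total = R + C = 20 - j6.349e+04 Ω = 6.349e+04∠-90.0° Ω.
Step 4 — Source phasor: V = 5.92∠179.2° V = -5.919 + j0.08266 V.
Step 5 — Current: I = V / Z = -1.331e-06 - j9.324e-05 A = 9.325e-05∠-90.8° A.
Step 6 — Complex power: S = V·I* = 1.739e-07 - j0.000552 VA.
Step 7 — Real power: P = Re(S) = 1.739e-07 W.
Step 8 — Reactive power: Q = Im(S) = -0.000552 VAR.
Step 9 — Apparent power: |S| = 0.000552 VA.
Step 10 — Power factor: PF = P/|S| = 0.000315 (leading).

(a) P = 1.739e-07 W  (b) Q = -0.000552 VAR  (c) S = 0.000552 VA  (d) PF = 0.000315 (leading)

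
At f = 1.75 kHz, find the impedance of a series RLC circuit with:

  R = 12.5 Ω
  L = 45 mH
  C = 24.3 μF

Step 1 — Angular frequency: ω = 2π·f = 2π·1750 = 1.1e+04 rad/s.
Step 2 — Component impedances:
  R: Z = R = 12.5 Ω
  L: Z = jωL = j·1.1e+04·0.045 = 0 + j494.8 Ω
  C: Z = 1/(jωC) = -j/(ω·C) = 0 - j3.743 Ω
Step 3 — Series combination: Z_total = R + L + C = 12.5 + j491.1 Ω = 491.2∠88.5° Ω.

Z = 12.5 + j491.1 Ω = 491.2∠88.5° Ω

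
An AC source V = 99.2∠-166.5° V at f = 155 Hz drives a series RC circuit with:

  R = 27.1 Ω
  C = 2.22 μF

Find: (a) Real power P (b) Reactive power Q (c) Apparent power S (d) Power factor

Step 1 — Angular frequency: ω = 2π·f = 2π·155 = 973.9 rad/s.
Step 2 — Component impedances:
  R: Z = R = 27.1 Ω
  C: Z = 1/(jωC) = -j/(ω·C) = 0 - j462.5 Ω
Step 3 — Series combination: Z_total = R + C = 27.1 - j462.5 Ω = 463.3∠-86.6° Ω.
Step 4 — Source phasor: V = 99.2∠-166.5° V = -96.46 - j23.16 V.
Step 5 — Current: I = V / Z = 0.03772 - j0.2108 A = 0.2141∠-79.9° A.
Step 6 — Complex power: S = V·I* = 1.242 - j21.2 VA.
Step 7 — Real power: P = Re(S) = 1.242 W.
Step 8 — Reactive power: Q = Im(S) = -21.2 VAR.
Step 9 — Apparent power: |S| = 21.24 VA.
Step 10 — Power factor: PF = P/|S| = 0.05849 (leading).

(a) P = 1.242 W  (b) Q = -21.2 VAR  (c) S = 21.24 VA  (d) PF = 0.05849 (leading)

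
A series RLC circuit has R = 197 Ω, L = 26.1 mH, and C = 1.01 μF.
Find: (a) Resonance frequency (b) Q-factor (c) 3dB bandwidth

Step 1 — Resonance: ω₀ = 1/√(LC) = 1/√(0.0261·1.01e-06) = 6159 rad/s.
Step 2 — f₀ = ω₀/(2π) = 980.3 Hz.
Step 3 — Series Q: Q = ω₀L/R = 6159·0.0261/197 = 0.816.
Step 4 — Bandwidth: Δω = ω₀/Q = 7548 rad/s; BW = Δω/(2π) = 1201 Hz.

(a) f₀ = 980.3 Hz  (b) Q = 0.816  (c) BW = 1201 Hz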